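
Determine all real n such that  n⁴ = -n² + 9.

n = -1.5942 or n = 1.5942

Let u = n². The equation becomes u² + u - 9 = 0.
By the quadratic formula, u = -1/2 + √(37)/2 or u = -√(37)/2 - 1/2.
n² = -1/2 + √(37)/2 gives n = ±√(-1/2 + √(37)/2) ≈ ±1.5942.
n² = -√(37)/2 - 1/2 < 0 has no real solution.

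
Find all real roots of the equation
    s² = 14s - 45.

Bring every term to one side: s² - 14s + 45 = 0.
Factor: (s - 5)(s - 9) = 0.
So s = 5 or s = 9.

s = 5 or s = 9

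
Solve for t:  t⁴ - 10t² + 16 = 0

t = -2.8284 or t = -1.4142 or t = 1.4142 or t = 2.8284

Let u = t². The equation becomes u² - 10u + 16 = 0.
Factor: (u - 8)(u - 2) = 0, so u = 8 or u = 2.
t² = 8 gives t = ±2·√(2) ≈ ±2.8284.
t² = 2 gives t = ±√(2) ≈ ±1.4142.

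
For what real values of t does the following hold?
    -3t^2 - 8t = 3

Rearrange to standard form: -3t^2 - 8t - 3 = 0.
Discriminant: (-8)^2 - 4*(-3)*(-3) = 28.
Quadratic formula: t = (8 +/- sqrt(28)) / (-6).
So t = -4/3 - sqrt(7)/3 ~= -2.2153 or t = -4/3 + sqrt(7)/3 ~= -0.4514.

t = -2.2153 or t = -0.4514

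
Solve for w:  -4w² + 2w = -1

w = -0.309 or w = 0.809

Rearrange to standard form: -4w² + 2w + 1 = 0.
Discriminant: (2)² − 4·(-4)·1 = 20.
Quadratic formula: w = (-2 ± √20) / (-8).
So w = 1/4 - √(5)/4 ≈ -0.309 or w = 1/4 + √(5)/4 ≈ 0.809.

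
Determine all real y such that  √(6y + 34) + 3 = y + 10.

y = -5 or y = -3

Isolate the radical: √(6y + 34) = y + 7.
Square both sides: 6y + 34 = (y + 7)².
Expand and rearrange: y² + 8y + 15 = 0.
Solving gives y = -3 or y = -5.
Check each candidate in the original equation:
  y = -3: √(16) = 4, while y + 7 = 4 — valid.
  y = -5: √(4) = 2, while y + 7 = 2 — valid.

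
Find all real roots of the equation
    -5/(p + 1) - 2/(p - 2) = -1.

p = 0.8377 or p = 7.1623

Multiply both sides by (p + 1)(p - 2):
-5(p - 2) - 2(p + 1) = -(p + 1)(p - 2).
Expand and collect terms: -p^2 + 8p - 6 = 0.
By the quadratic formula, p = (-8 +/- sqrt(40)) / -2, so p ~= 0.8377 or p ~= 7.1623.
Neither value makes a denominator zero (p != -1, p != 2), so both are valid.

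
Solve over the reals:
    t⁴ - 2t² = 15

t = -2.2361 or t = 2.2361

Let u = t². The equation becomes u² - 2u - 15 = 0.
Factor: (u - 5)(u + 3) = 0, so u = 5 or u = -3.
t² = 5 gives t = ±√(5) ≈ ±2.2361.
t² = -3 < 0 has no real solution.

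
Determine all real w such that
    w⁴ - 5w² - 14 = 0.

w = -2.6458 or w = 2.6458

Let u = w². The equation becomes u² - 5u - 14 = 0.
Factor: (u - 7)(u + 2) = 0, so u = 7 or u = -2.
w² = 7 gives w = ±√(7) ≈ ±2.6458.
w² = -2 < 0 has no real solution.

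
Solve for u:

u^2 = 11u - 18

u = 2 or u = 9

Bring every term to one side: u^2 - 11u + 18 = 0.
Factor: (u - 2)(u - 9) = 0.
So u = 2 or u = 9.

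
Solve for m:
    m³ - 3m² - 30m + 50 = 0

Possible rational roots are divisors of 50. Testing m = -5 gives 0, so (m + 5) is a factor.
Divide: m³ - 3m² - 30m + 50 = (m + 5)(m² - 8m + 10).
Apply the quadratic formula to m² - 8m + 10 = 0: m = (8 ± √24)/2, i.e. m ≈ 6.4495 or m ≈ 1.5505.

m = -5 or m = 1.5505 or m = 6.4495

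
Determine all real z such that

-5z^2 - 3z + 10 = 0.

z = -1.7457 or z = 1.1457

Discriminant: (-3)^2 - 4*(-5)*10 = 209.
Quadratic formula: z = (3 +/- sqrt(209)) / (-10).
So z = -sqrt(209)/10 - 3/10 ~= -1.7457 or z = -3/10 + sqrt(209)/10 ~= 1.1457.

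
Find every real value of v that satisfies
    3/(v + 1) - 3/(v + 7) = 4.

v = -7.6742 or v = -0.3258

Multiply both sides by (v + 1)(v + 7):
3(v + 7) - 3(v + 1) = 4(v + 1)(v + 7).
Expand and collect terms: 4v^2 + 32v + 10 = 0.
By the quadratic formula, v = (-32 +/- sqrt(864)) / 8, so v ~= -0.3258 or v ~= -7.6742.
Neither value makes a denominator zero (v != -1, v != -7), so both are valid.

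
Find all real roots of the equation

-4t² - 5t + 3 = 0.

Discriminant: (-5)² − 4·(-4)·3 = 73.
Quadratic formula: t = (5 ± √73) / (-8).
So t = -√(73)/8 - 5/8 ≈ -1.693 or t = -5/8 + √(73)/8 ≈ 0.443.

t = -1.693 or t = 0.443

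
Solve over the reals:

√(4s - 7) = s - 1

s = 2 or s = 4

Square both sides: 4s - 7 = (s - 1)².
Expand and rearrange: s² - 6s + 8 = 0.
Solving gives s = 4 or s = 2.
Check each candidate in the original equation:
  s = 4: √(9) = 3, while s - 1 = 3 — valid.
  s = 2: √(1) = 1, while s - 1 = 1 — valid.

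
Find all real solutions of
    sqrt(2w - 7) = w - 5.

w = 8

Square both sides: 2w - 7 = (w - 5)^2.
Expand and rearrange: w^2 - 12w + 32 = 0.
Solving gives w = 8 or w = 4.
Check each candidate in the original equation:
  w = 8: sqrt(9) = 3, while w - 5 = 3 — valid.
  w = 4: sqrt(1) = 1, while w - 5 = -1 — extraneous.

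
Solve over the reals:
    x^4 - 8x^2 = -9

Let u = x^2. The equation becomes u^2 - 8u + 9 = 0.
By the quadratic formula, u = sqrt(7) + 4 or u = 4 - sqrt(7).
x^2 = sqrt(7) + 4 gives x = +/-sqrt(sqrt(7) + 4) ~= +/-2.5779.
x^2 = 4 - sqrt(7) gives x = +/-sqrt(4 - sqrt(7)) ~= +/-1.1637.

x = -2.5779 or x = -1.1637 or x = 1.1637 or x = 2.5779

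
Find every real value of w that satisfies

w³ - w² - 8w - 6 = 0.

Possible rational roots are divisors of -6. Testing w = -1 gives 0, so (w + 1) is a factor.
Divide: w³ - w² - 8w - 6 = (w + 1)(w² - 2w - 6).
Apply the quadratic formula to w² - 2w - 6 = 0: w = (2 ± √28)/2, i.e. w ≈ 3.6458 or w ≈ -1.6458.

w = -1.6458 or w = -1 or w = 3.6458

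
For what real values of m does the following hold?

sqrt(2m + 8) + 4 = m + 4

m = 4

Isolate the radical: sqrt(2m + 8) = m.
Square both sides: 2m + 8 = (m)^2.
Expand and rearrange: m^2 - 2m - 8 = 0.
Solving gives m = 4 or m = -2.
Check each candidate in the original equation:
  m = 4: sqrt(16) = 4, while m = 4 — valid.
  m = -2: sqrt(4) = 2, while m = -2 — extraneous.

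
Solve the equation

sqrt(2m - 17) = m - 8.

Square both sides: 2m - 17 = (m - 8)^2.
Expand and rearrange: m^2 - 18m + 81 = 0.
This gives the repeated root m = 9.
Check in the original equation:
  m = 9: sqrt(1) = 1, while m - 8 = 1 — valid.

m = 9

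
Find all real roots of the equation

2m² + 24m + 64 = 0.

m = -8 or m = -4

Factor: 2(m + 4)(m + 8) = 0.
So m = -4 or m = -8.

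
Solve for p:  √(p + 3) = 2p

p = 1

Square both sides: p + 3 = (2p)².
Expand and rearrange: 4p² - p - 3 = 0.
Solving gives p = 1 or p = -0.75.
Check each candidate in the original equation:
  p = 1: √(4) = 2, while 2p = 2 — valid.
  p = -0.75: √(2.25) = 1.5, while 2p = -1.5 — extraneous.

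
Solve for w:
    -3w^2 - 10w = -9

w = -4.0704 or w = 0.737

Rearrange to standard form: -3w^2 - 10w + 9 = 0.
Discriminant: (-10)^2 - 4*(-3)*9 = 208.
Quadratic formula: w = (10 +/- sqrt(208)) / (-6).
So w = -2*sqrt(13)/3 - 5/3 ~= -4.0704 or w = -5/3 + 2*sqrt(13)/3 ~= 0.737.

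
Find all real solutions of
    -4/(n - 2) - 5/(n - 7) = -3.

Multiply both sides by (n - 2)(n - 7):
-4(n - 7) - 5(n - 2) = -3(n - 2)(n - 7).
Expand and collect terms: -3n^2 + 36n - 80 = 0.
By the quadratic formula, n = (-36 +/- sqrt(336)) / -6, so n ~= 2.9449 or n ~= 9.0551.
Neither value makes a denominator zero (n != 2, n != 7), so both are valid.

n = 2.9449 or n = 9.0551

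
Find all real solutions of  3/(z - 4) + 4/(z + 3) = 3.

z = -1.861 or z = 5.1943

Multiply both sides by (z - 4)(z + 3):
3(z + 3) + 4(z - 4) = 3(z - 4)(z + 3).
Expand and collect terms: 3z^2 - 10z - 29 = 0.
By the quadratic formula, z = (10 +/- sqrt(448)) / 6, so z ~= 5.1943 or z ~= -1.861.
Neither value makes a denominator zero (z != 4, z != -3), so both are valid.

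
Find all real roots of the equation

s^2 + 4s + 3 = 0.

Factor: (s + 1)(s + 3) = 0.
So s = -1 or s = -3.

s = -3 or s = -1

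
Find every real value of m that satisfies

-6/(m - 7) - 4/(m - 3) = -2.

Multiply both sides by (m - 7)(m - 3):
-6(m - 3) - 4(m - 7) = -2(m - 7)(m - 3).
Expand and collect terms: -2m^2 + 30m - 88 = 0.
Factor or apply the quadratic formula: m = 4 or m = 11.
Neither value makes a denominator zero (m != 7, m != 3), so both are valid.

m = 4 or m = 11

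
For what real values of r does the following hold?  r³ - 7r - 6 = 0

Possible rational roots are divisors of -6. Testing r = -1 gives 0, so (r + 1) is a factor.
Divide: r³ - 7r - 6 = (r + 1)(r² - r - 6).
Factor the quadratic: r = 3 or r = -2.

r = -2 or r = -1 or r = 3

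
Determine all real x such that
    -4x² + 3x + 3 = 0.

x = -0.5687 or x = 1.3187

Discriminant: (3)² − 4·(-4)·3 = 57.
Quadratic formula: x = (-3 ± √57) / (-8).
So x = 3/8 - √(57)/8 ≈ -0.5687 or x = 3/8 + √(57)/8 ≈ 1.3187.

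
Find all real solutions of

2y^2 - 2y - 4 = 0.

y = -1 or y = 2

Factor: 2(y - 2)(y + 1) = 0.
So y = 2 or y = -1.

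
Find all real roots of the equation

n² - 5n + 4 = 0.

Factor: (n - 1)(n - 4) = 0.
So n = 1 or n = 4.

n = 1 or n = 4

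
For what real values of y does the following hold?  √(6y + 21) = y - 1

y = 10

Square both sides: 6y + 21 = (y - 1)².
Expand and rearrange: y² - 8y - 20 = 0.
Solving gives y = 10 or y = -2.
Check each candidate in the original equation:
  y = 10: √(81) = 9, while y - 1 = 9 — valid.
  y = -2: √(9) = 3, while y - 1 = -3 — extraneous.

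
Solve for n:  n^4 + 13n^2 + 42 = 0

No real solutions.

Let u = n^2. The equation becomes u^2 + 13u + 42 = 0.
Factor: (u + 7)(u + 6) = 0, so u = -7 or u = -6.
n^2 = -7 < 0 has no real solution.
n^2 = -6 < 0 has no real solution.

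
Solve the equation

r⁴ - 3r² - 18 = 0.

r = -2.4495 or r = 2.4495

Let u = r². The equation becomes u² - 3u - 18 = 0.
Factor: (u - 6)(u + 3) = 0, so u = 6 or u = -3.
r² = 6 gives r = ±√(6) ≈ ±2.4495.
r² = -3 < 0 has no real solution.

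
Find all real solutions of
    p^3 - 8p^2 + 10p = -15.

p = -0.8541 or p = 3 or p = 5.8541

Rearrange: p^3 - 8p^2 + 10p + 15 = 0.
Possible rational roots are divisors of 15. Testing p = 3 gives 0, so (p - 3) is a factor.
Divide: p^3 - 8p^2 + 10p + 15 = (p - 3)(p^2 - 5p - 5).
Apply the quadratic formula to p^2 - 5p - 5 = 0: p = (5 +/- sqrt(45))/2, i.e. p ~= 5.8541 or p ~= -0.8541.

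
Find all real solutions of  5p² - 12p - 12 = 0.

Discriminant: (-12)² − 4·5·(-12) = 384.
Quadratic formula: p = (12 ± √384) / 10.
So p = 6/5 + 4·√(6)/5 ≈ 3.1596 or p = 6/5 - 4·√(6)/5 ≈ -0.7596.

p = -0.7596 or p = 3.1596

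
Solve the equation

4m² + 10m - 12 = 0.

Discriminant: (10)² − 4·4·(-12) = 292.
Quadratic formula: m = (-10 ± √292) / 8.
So m = -5/4 + √(73)/4 ≈ 0.886 or m = -√(73)/4 - 5/4 ≈ -3.386.

m = -3.386 or m = 0.886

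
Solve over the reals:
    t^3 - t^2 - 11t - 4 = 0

Possible rational roots are divisors of -4. Testing t = 4 gives 0, so (t - 4) is a factor.
Divide: t^3 - t^2 - 11t - 4 = (t - 4)(t^2 + 3t + 1).
Apply the quadratic formula to t^2 + 3t + 1 = 0: t = (-3 +/- sqrt(5))/2, i.e. t ~= -0.382 or t ~= -2.618.

t = -2.618 or t = -0.382 or t = 4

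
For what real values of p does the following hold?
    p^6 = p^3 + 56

Let u = p^3. The equation becomes u^2 - u - 56 = 0.
Factor: (u + 7)(u - 8) = 0, so u = -7 or u = 8.
p^3 = -7 gives p = -(7)^(1/3) ~= -1.9129.
p^3 = 8 gives p = 2.

p = -1.9129 or p = 2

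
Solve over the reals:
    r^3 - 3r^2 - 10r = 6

r = -1.1623 or r = -1 or r = 5.1623

Rearrange: r^3 - 3r^2 - 10r - 6 = 0.
Possible rational roots are divisors of -6. Testing r = -1 gives 0, so (r + 1) is a factor.
Divide: r^3 - 3r^2 - 10r - 6 = (r + 1)(r^2 - 4r - 6).
Apply the quadratic formula to r^2 - 4r - 6 = 0: r = (4 +/- sqrt(40))/2, i.e. r ~= 5.1623 or r ~= -1.1623.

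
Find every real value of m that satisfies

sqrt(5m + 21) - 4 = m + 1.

m = -4 or m = -1

Isolate the radical: sqrt(5m + 21) = m + 5.
Square both sides: 5m + 21 = (m + 5)^2.
Expand and rearrange: m^2 + 5m + 4 = 0.
Solving gives m = -1 or m = -4.
Check each candidate in the original equation:
  m = -1: sqrt(16) = 4, while m + 5 = 4 — valid.
  m = -4: sqrt(1) = 1, while m + 5 = 1 — valid.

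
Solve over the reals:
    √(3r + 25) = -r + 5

Square both sides: 3r + 25 = (-r + 5)².
Expand and rearrange: r² - 13r = 0.
Solving gives r = 13 or r = 0.
Check each candidate in the original equation:
  r = 13: √(64) = 8, while -r + 5 = -8 — extraneous.
  r = 0: √(25) = 5, while -r + 5 = 5 — valid.

r = 0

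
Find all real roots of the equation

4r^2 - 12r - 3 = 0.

r = -0.2321 or r = 3.2321

Discriminant: (-12)^2 - 4*4*(-3) = 192.
Quadratic formula: r = (12 +/- sqrt(192)) / 8.
So r = 3/2 + sqrt(3) ~= 3.2321 or r = 3/2 - sqrt(3) ~= -0.2321.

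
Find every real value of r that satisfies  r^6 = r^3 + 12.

r = -1.4422 or r = 1.5874

Let u = r^3. The equation becomes u^2 - u - 12 = 0.
Factor: (u + 3)(u - 4) = 0, so u = -3 or u = 4.
r^3 = -3 gives r = -(3)^(1/3) ~= -1.4422.
r^3 = 4 gives r = (4)^(1/3) ~= 1.5874.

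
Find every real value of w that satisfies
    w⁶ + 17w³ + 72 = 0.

Let u = w³. The equation becomes u² + 17u + 72 = 0.
Factor: (u + 9)(u + 8) = 0, so u = -9 or u = -8.
w³ = -9 gives w = -∛(9) ≈ -2.0801.
w³ = -8 gives w = -2.

w = -2.0801 or w = -2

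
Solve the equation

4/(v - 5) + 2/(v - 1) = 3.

Multiply both sides by (v - 5)(v - 1):
4(v - 1) + 2(v - 5) = 3(v - 5)(v - 1).
Expand and collect terms: 3v² - 24v + 29 = 0.
By the quadratic formula, v = (24 ± √228) / 6, so v ≈ 6.5166 or v ≈ 1.4834.
Neither value makes a denominator zero (v ≠ 5, v ≠ 1), so both are valid.

v = 1.4834 or v = 6.5166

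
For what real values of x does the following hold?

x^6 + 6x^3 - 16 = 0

Let u = x^3. The equation becomes u^2 + 6u - 16 = 0.
Factor: (u + 8)(u - 2) = 0, so u = -8 or u = 2.
x^3 = -8 gives x = -2.
x^3 = 2 gives x = (2)^(1/3) ~= 1.2599.

x = -2 or x = 1.2599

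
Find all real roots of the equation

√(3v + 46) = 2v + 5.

Square both sides: 3v + 46 = (2v + 5)².
Expand and rearrange: 4v² + 17v - 21 = 0.
Solving gives v = 1 or v = -5.25.
Check each candidate in the original equation:
  v = 1: √(49) = 7, while 2v + 5 = 7 — valid.
  v = -5.25: √(30.25) = 5.5, while 2v + 5 = -5.5 — extraneous.

v = 1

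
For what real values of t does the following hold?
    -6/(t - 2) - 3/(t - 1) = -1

Multiply both sides by (t - 2)(t - 1):
-6(t - 1) - 3(t - 2) = -(t - 2)(t - 1).
Expand and collect terms: -t² + 12t - 14 = 0.
By the quadratic formula, t = (-12 ± √88) / -2, so t ≈ 1.3096 or t ≈ 10.6904.
Neither value makes a denominator zero (t ≠ 2, t ≠ 1), so both are valid.

t = 1.3096 or t = 10.6904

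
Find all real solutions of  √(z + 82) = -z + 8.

z = -1

Square both sides: z + 82 = (-z + 8)².
Expand and rearrange: z² - 17z - 18 = 0.
Solving gives z = 18 or z = -1.
Check each candidate in the original equation:
  z = 18: √(100) = 10, while -z + 8 = -10 — extraneous.
  z = -1: √(81) = 9, while -z + 8 = 9 — valid.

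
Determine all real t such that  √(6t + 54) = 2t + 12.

t = -3

Square both sides: 6t + 54 = (2t + 12)².
Expand and rearrange: 4t² + 42t + 90 = 0.
Solving gives t = -3 or t = -7.5.
Check each candidate in the original equation:
  t = -3: √(36) = 6, while 2t + 12 = 6 — valid.
  t = -7.5: √(9) = 3, while 2t + 12 = -3 — extraneous.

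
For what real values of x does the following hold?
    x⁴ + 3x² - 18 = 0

x = -1.7321 or x = 1.7321

Let u = x². The equation becomes u² + 3u - 18 = 0.
Factor: (u + 6)(u - 3) = 0, so u = -6 or u = 3.
x² = -6 < 0 has no real solution.
x² = 3 gives x = ±√(3) ≈ ±1.7321.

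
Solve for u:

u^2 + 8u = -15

u = -5 or u = -3

Bring every term to one side: u^2 + 8u + 15 = 0.
Factor: (u + 3)(u + 5) = 0.
So u = -3 or u = -5.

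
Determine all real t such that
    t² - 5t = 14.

Bring every term to one side: t² - 5t - 14 = 0.
Factor: (t - 7)(t + 2) = 0.
So t = 7 or t = -2.

t = -2 or t = 7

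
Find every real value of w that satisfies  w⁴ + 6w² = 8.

Let u = w². The equation becomes u² + 6u - 8 = 0.
By the quadratic formula, u = -3 + √(17) or u = -√(17) - 3.
w² = -3 + √(17) gives w = ±√(-3 + √(17)) ≈ ±1.0598.
w² = -√(17) - 3 < 0 has no real solution.

w = -1.0598 or w = 1.0598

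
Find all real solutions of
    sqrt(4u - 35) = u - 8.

Square both sides: 4u - 35 = (u - 8)^2.
Expand and rearrange: u^2 - 20u + 99 = 0.
Solving gives u = 11 or u = 9.
Check each candidate in the original equation:
  u = 11: sqrt(9) = 3, while u - 8 = 3 — valid.
  u = 9: sqrt(1) = 1, while u - 8 = 1 — valid.

u = 9 or u = 11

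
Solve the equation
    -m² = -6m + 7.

m = 1.5858 or m = 4.4142

Rearrange to standard form: -m² + 6m - 7 = 0.
Discriminant: (6)² − 4·(-1)·(-7) = 8.
Quadratic formula: m = (-6 ± √8) / (-2).
So m = 3 - √(2) ≈ 1.5858 or m = √(2) + 3 ≈ 4.4142.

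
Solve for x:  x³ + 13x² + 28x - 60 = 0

x = -9.2915 or x = -5 or x = 1.2915

Possible rational roots are divisors of -60. Testing x = -5 gives 0, so (x + 5) is a factor.
Divide: x³ + 13x² + 28x - 60 = (x + 5)(x² + 8x - 12).
Apply the quadratic formula to x² + 8x - 12 = 0: x = (-8 ± √112)/2, i.e. x ≈ 1.2915 or x ≈ -9.2915.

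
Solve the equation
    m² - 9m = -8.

m = 1 or m = 8

Bring every term to one side: m² - 9m + 8 = 0.
Factor: (m - 1)(m - 8) = 0.
So m = 1 or m = 8.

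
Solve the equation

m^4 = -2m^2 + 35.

m = -2.2361 or m = 2.2361

Let u = m^2. The equation becomes u^2 + 2u - 35 = 0.
Factor: (u - 5)(u + 7) = 0, so u = 5 or u = -7.
m^2 = 5 gives m = +/-sqrt(5) ~= +/-2.2361.
m^2 = -7 < 0 has no real solution.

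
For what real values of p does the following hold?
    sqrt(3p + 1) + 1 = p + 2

p = 0 or p = 1

Isolate the radical: sqrt(3p + 1) = p + 1.
Square both sides: 3p + 1 = (p + 1)^2.
Expand and rearrange: p^2 - p = 0.
Solving gives p = 1 or p = 0.
Check each candidate in the original equation:
  p = 1: sqrt(4) = 2, while p + 1 = 2 — valid.
  p = 0: sqrt(1) = 1, while p + 1 = 1 — valid.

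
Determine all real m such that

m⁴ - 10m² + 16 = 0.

m = -2.8284 or m = -1.4142 or m = 1.4142 or m = 2.8284

Let u = m². The equation becomes u² - 10u + 16 = 0.
Factor: (u - 8)(u - 2) = 0, so u = 8 or u = 2.
m² = 8 gives m = ±2·√(2) ≈ ±2.8284.
m² = 2 gives m = ±√(2) ≈ ±1.4142.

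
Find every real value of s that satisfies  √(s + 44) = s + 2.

s = 5

Square both sides: s + 44 = (s + 2)².
Expand and rearrange: s² + 3s - 40 = 0.
Solving gives s = 5 or s = -8.
Check each candidate in the original equation:
  s = 5: √(49) = 7, while s + 2 = 7 — valid.
  s = -8: √(36) = 6, while s + 2 = -6 — extraneous.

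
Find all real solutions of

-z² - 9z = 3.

Rearrange to standard form: -z² - 9z - 3 = 0.
Discriminant: (-9)² − 4·(-1)·(-3) = 69.
Quadratic formula: z = (9 ± √69) / (-2).
So z = -9/2 - √(69)/2 ≈ -8.6533 or z = -9/2 + √(69)/2 ≈ -0.3467.

z = -8.6533 or z = -0.3467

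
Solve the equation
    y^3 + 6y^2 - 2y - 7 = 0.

Possible rational roots are divisors of -7. Testing y = -1 gives 0, so (y + 1) is a factor.
Divide: y^3 + 6y^2 - 2y - 7 = (y + 1)(y^2 + 5y - 7).
Apply the quadratic formula to y^2 + 5y - 7 = 0: y = (-5 +/- sqrt(53))/2, i.e. y ~= 1.1401 or y ~= -6.1401.

y = -6.1401 or y = -1 or y = 1.1401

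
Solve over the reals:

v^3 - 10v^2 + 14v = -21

v = -0.8875 or v = 3 or v = 7.8875

Rearrange: v^3 - 10v^2 + 14v + 21 = 0.
Possible rational roots are divisors of 21. Testing v = 3 gives 0, so (v - 3) is a factor.
Divide: v^3 - 10v^2 + 14v + 21 = (v - 3)(v^2 - 7v - 7).
Apply the quadratic formula to v^2 - 7v - 7 = 0: v = (7 +/- sqrt(77))/2, i.e. v ~= 7.8875 or v ~= -0.8875.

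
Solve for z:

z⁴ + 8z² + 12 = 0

Let u = z². The equation becomes u² + 8u + 12 = 0.
Factor: (u + 2)(u + 6) = 0, so u = -2 or u = -6.
z² = -2 < 0 has no real solution.
z² = -6 < 0 has no real solution.

No real solutions.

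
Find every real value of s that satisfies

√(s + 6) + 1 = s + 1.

s = 3

Isolate the radical: √(s + 6) = s.
Square both sides: s + 6 = (s)².
Expand and rearrange: s² - s - 6 = 0.
Solving gives s = 3 or s = -2.
Check each candidate in the original equation:
  s = 3: √(9) = 3, while s = 3 — valid.
  s = -2: √(4) = 2, while s = -2 — extraneous.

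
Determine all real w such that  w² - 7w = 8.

w = -1 or w = 8

Bring every term to one side: w² - 7w - 8 = 0.
Factor: (w - 8)(w + 1) = 0.
So w = 8 or w = -1.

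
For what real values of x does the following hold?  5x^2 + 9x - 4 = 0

x = -2.1689 or x = 0.3689

Discriminant: (9)^2 - 4*5*(-4) = 161.
Quadratic formula: x = (-9 +/- sqrt(161)) / 10.
So x = -9/10 + sqrt(161)/10 ~= 0.3689 or x = -sqrt(161)/10 - 9/10 ~= -2.1689.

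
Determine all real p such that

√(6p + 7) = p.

p = 7

Square both sides: 6p + 7 = (p)².
Expand and rearrange: p² - 6p - 7 = 0.
Solving gives p = 7 or p = -1.
Check each candidate in the original equation:
  p = 7: √(49) = 7, while p = 7 — valid.
  p = -1: √(1) = 1, while p = -1 — extraneous.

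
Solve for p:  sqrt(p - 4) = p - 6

Square both sides: p - 4 = (p - 6)^2.
Expand and rearrange: p^2 - 13p + 40 = 0.
Solving gives p = 8 or p = 5.
Check each candidate in the original equation:
  p = 8: sqrt(4) = 2, while p - 6 = 2 — valid.
  p = 5: sqrt(1) = 1, while p - 6 = -1 — extraneous.

p = 8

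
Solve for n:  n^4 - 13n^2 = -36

n = -3 or n = -2 or n = 2 or n = 3

Let u = n^2. The equation becomes u^2 - 13u + 36 = 0.
Factor: (u - 9)(u - 4) = 0, so u = 9 or u = 4.
n^2 = 9 gives n = +/-3.
n^2 = 4 gives n = +/-2.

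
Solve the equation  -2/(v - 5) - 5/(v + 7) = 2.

Multiply both sides by (v - 5)(v + 7):
-2(v + 7) - 5(v - 5) = 2(v - 5)(v + 7).
Expand and collect terms: 2v² + 11v - 81 = 0.
By the quadratic formula, v = (-11 ± √769) / 4, so v ≈ 4.1827 or v ≈ -9.6827.
Neither value makes a denominator zero (v ≠ 5, v ≠ -7), so both are valid.

v = -9.6827 or v = 4.1827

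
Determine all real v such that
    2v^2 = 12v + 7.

v = -0.5355 or v = 6.5355

Rearrange to standard form: 2v^2 - 12v - 7 = 0.
Discriminant: (-12)^2 - 4*2*(-7) = 200.
Quadratic formula: v = (12 +/- sqrt(200)) / 4.
So v = 3 + 5*sqrt(2)/2 ~= 6.5355 or v = 3 - 5*sqrt(2)/2 ~= -0.5355.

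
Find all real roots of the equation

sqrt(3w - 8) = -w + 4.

Square both sides: 3w - 8 = (-w + 4)^2.
Expand and rearrange: w^2 - 11w + 24 = 0.
Solving gives w = 8 or w = 3.
Check each candidate in the original equation:
  w = 8: sqrt(16) = 4, while -w + 4 = -4 — extraneous.
  w = 3: sqrt(1) = 1, while -w + 4 = 1 — valid.

w = 3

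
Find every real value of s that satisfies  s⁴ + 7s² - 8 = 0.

s = -1 or s = 1

Let u = s². The equation becomes u² + 7u - 8 = 0.
Factor: (u + 8)(u - 1) = 0, so u = -8 or u = 1.
s² = -8 < 0 has no real solution.
s² = 1 gives s = ±1.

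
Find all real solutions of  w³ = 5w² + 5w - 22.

w = -2.1401 or w = 2 or w = 5.1401

Rearrange: w³ - 5w² - 5w + 22 = 0.
Possible rational roots are divisors of 22. Testing w = 2 gives 0, so (w - 2) is a factor.
Divide: w³ - 5w² - 5w + 22 = (w - 2)(w² - 3w - 11).
Apply the quadratic formula to w² - 3w - 11 = 0: w = (3 ± √53)/2, i.e. w ≈ 5.1401 or w ≈ -2.1401.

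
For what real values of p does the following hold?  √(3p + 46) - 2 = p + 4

Isolate the radical: √(3p + 46) = p + 6.
Square both sides: 3p + 46 = (p + 6)².
Expand and rearrange: p² + 9p - 10 = 0.
Solving gives p = 1 or p = -10.
Check each candidate in the original equation:
  p = 1: √(49) = 7, while p + 6 = 7 — valid.
  p = -10: √(16) = 4, while p + 6 = -4 — extraneous.

p = 1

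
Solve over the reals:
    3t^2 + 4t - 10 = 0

Discriminant: (4)^2 - 4*3*(-10) = 136.
Quadratic formula: t = (-4 +/- sqrt(136)) / 6.
So t = -2/3 + sqrt(34)/3 ~= 1.277 or t = -sqrt(34)/3 - 2/3 ~= -2.6103.

t = -2.6103 or t = 1.277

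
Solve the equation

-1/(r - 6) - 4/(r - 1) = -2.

Multiply both sides by (r - 6)(r - 1):
-(r - 1) - 4(r - 6) = -2(r - 6)(r - 1).
Expand and collect terms: -2r² + 19r - 37 = 0.
By the quadratic formula, r = (-19 ± √65) / -4, so r ≈ 2.7344 or r ≈ 6.7656.
Neither value makes a denominator zero (r ≠ 6, r ≠ 1), so both are valid.

r = 2.7344 or r = 6.7656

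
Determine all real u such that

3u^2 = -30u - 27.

Bring every term to one side: 3u^2 + 30u + 27 = 0.
Factor: 3(u + 1)(u + 9) = 0.
So u = -1 or u = -9.

u = -9 or u = -1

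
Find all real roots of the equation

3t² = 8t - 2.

Rearrange to standard form: 3t² - 8t + 2 = 0.
Discriminant: (-8)² − 4·3·2 = 40.
Quadratic formula: t = (8 ± √40) / 6.
So t = √(10)/3 + 4/3 ≈ 2.3874 or t = 4/3 - √(10)/3 ≈ 0.2792.

t = 0.2792 or t = 2.3874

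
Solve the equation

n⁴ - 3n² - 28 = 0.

Let u = n². The equation becomes u² - 3u - 28 = 0.
Factor: (u + 4)(u - 7) = 0, so u = -4 or u = 7.
n² = -4 < 0 has no real solution.
n² = 7 gives n = ±√(7) ≈ ±2.6458.

n = -2.6458 or n = 2.6458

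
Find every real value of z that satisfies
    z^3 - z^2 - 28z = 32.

Rearrange: z^3 - z^2 - 28z - 32 = 0.
Possible rational roots are divisors of -32. Testing z = -4 gives 0, so (z + 4) is a factor.
Divide: z^3 - z^2 - 28z - 32 = (z + 4)(z^2 - 5z - 8).
Apply the quadratic formula to z^2 - 5z - 8 = 0: z = (5 +/- sqrt(57))/2, i.e. z ~= 6.2749 or z ~= -1.2749.

z = -4 or z = -1.2749 or z = 6.2749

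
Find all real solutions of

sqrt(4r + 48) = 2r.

r = 4

Square both sides: 4r + 48 = (2r)^2.
Expand and rearrange: 4r^2 - 4r - 48 = 0.
Solving gives r = 4 or r = -3.
Check each candidate in the original equation:
  r = 4: sqrt(64) = 8, while 2r = 8 — valid.
  r = -3: sqrt(36) = 6, while 2r = -6 — extraneous.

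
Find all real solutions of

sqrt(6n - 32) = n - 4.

n = 6 or n = 8

Square both sides: 6n - 32 = (n - 4)^2.
Expand and rearrange: n^2 - 14n + 48 = 0.
Solving gives n = 8 or n = 6.
Check each candidate in the original equation:
  n = 8: sqrt(16) = 4, while n - 4 = 4 — valid.
  n = 6: sqrt(4) = 2, while n - 4 = 2 — valid.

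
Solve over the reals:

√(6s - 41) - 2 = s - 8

Isolate the radical: √(6s - 41) = s - 6.
Square both sides: 6s - 41 = (s - 6)².
Expand and rearrange: s² - 18s + 77 = 0.
Solving gives s = 11 or s = 7.
Check each candidate in the original equation:
  s = 11: √(25) = 5, while s - 6 = 5 — valid.
  s = 7: √(1) = 1, while s - 6 = 1 — valid.

s = 7 or s = 11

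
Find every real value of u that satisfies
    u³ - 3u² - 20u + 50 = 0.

Possible rational roots are divisors of 50. Testing u = 5 gives 0, so (u - 5) is a factor.
Divide: u³ - 3u² - 20u + 50 = (u - 5)(u² + 2u - 10).
Apply the quadratic formula to u² + 2u - 10 = 0: u = (-2 ± √44)/2, i.e. u ≈ 2.3166 or u ≈ -4.3166.

u = -4.3166 or u = 2.3166 or u = 5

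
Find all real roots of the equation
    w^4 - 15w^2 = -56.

Let u = w^2. The equation becomes u^2 - 15u + 56 = 0.
Factor: (u - 7)(u - 8) = 0, so u = 7 or u = 8.
w^2 = 7 gives w = +/-sqrt(7) ~= +/-2.6458.
w^2 = 8 gives w = +/-2*sqrt(2) ~= +/-2.8284.

w = -2.8284 or w = -2.6458 or w = 2.6458 or w = 2.8284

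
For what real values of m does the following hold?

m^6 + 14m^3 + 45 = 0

m = -2.0801 or m = -1.71

Let u = m^3. The equation becomes u^2 + 14u + 45 = 0.
Factor: (u + 9)(u + 5) = 0, so u = -9 or u = -5.
m^3 = -9 gives m = -(9)^(1/3) ~= -2.0801.
m^3 = -5 gives m = -(5)^(1/3) ~= -1.71.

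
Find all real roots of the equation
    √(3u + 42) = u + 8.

Square both sides: 3u + 42 = (u + 8)².
Expand and rearrange: u² + 13u + 22 = 0.
Solving gives u = -2 or u = -11.
Check each candidate in the original equation:
  u = -2: √(36) = 6, while u + 8 = 6 — valid.
  u = -11: √(9) = 3, while u + 8 = -3 — extraneous.

u = -2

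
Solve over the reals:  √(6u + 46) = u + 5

u = 3

Square both sides: 6u + 46 = (u + 5)².
Expand and rearrange: u² + 4u - 21 = 0.
Solving gives u = 3 or u = -7.
Check each candidate in the original equation:
  u = 3: √(64) = 8, while u + 5 = 8 — valid.
  u = -7: √(4) = 2, while u + 5 = -2 — extraneous.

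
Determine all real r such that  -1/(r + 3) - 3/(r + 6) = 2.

r = -7.6794 or r = -3.3206

Multiply both sides by (r + 3)(r + 6):
-(r + 6) - 3(r + 3) = 2(r + 3)(r + 6).
Expand and collect terms: 2r² + 22r + 51 = 0.
By the quadratic formula, r = (-22 ± √76) / 4, so r ≈ -3.3206 or r ≈ -7.6794.
Neither value makes a denominator zero (r ≠ -3, r ≠ -6), so both are valid.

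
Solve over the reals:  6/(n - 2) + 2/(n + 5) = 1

Multiply both sides by (n - 2)(n + 5):
6(n + 5) + 2(n - 2) = (n - 2)(n + 5).
Expand and collect terms: n^2 - 5n - 36 = 0.
Factor or apply the quadratic formula: n = 9 or n = -4.
Neither value makes a denominator zero (n != 2, n != -5), so both are valid.

n = -4 or n = 9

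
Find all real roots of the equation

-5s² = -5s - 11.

s = -1.0652 or s = 2.0652

Rearrange to standard form: -5s² + 5s + 11 = 0.
Discriminant: (5)² − 4·(-5)·11 = 245.
Quadratic formula: s = (-5 ± √245) / (-10).
So s = 1/2 - 7·√(5)/10 ≈ -1.0652 or s = 1/2 + 7·√(5)/10 ≈ 2.0652.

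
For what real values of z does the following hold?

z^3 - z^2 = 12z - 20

z = -3.7016 or z = 2 or z = 2.7016

Rearrange: z^3 - z^2 - 12z + 20 = 0.
Possible rational roots are divisors of 20. Testing z = 2 gives 0, so (z - 2) is a factor.
Divide: z^3 - z^2 - 12z + 20 = (z - 2)(z^2 + z - 10).
Apply the quadratic formula to z^2 + z - 10 = 0: z = (-1 +/- sqrt(41))/2, i.e. z ~= 2.7016 or z ~= -3.7016.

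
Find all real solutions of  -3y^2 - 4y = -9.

Rearrange to standard form: -3y^2 - 4y + 9 = 0.
Discriminant: (-4)^2 - 4*(-3)*9 = 124.
Quadratic formula: y = (4 +/- sqrt(124)) / (-6).
So y = -sqrt(31)/3 - 2/3 ~= -2.5226 or y = -2/3 + sqrt(31)/3 ~= 1.1893.

y = -2.5226 or y = 1.1893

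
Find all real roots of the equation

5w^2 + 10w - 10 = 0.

Discriminant: (10)^2 - 4*5*(-10) = 300.
Quadratic formula: w = (-10 +/- sqrt(300)) / 10.
So w = -1 + sqrt(3) ~= 0.7321 or w = -sqrt(3) - 1 ~= -2.7321.

w = -2.7321 or w = 0.7321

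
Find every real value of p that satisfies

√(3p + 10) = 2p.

Square both sides: 3p + 10 = (2p)².
Expand and rearrange: 4p² - 3p - 10 = 0.
Solving gives p = 2 or p = -1.25.
Check each candidate in the original equation:
  p = 2: √(16) = 4, while 2p = 4 — valid.
  p = -1.25: √(6.25) = 2.5, while 2p = -2.5 — extraneous.

p = 2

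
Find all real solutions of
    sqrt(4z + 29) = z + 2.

z = 5

Square both sides: 4z + 29 = (z + 2)^2.
Expand and rearrange: z^2 - 25 = 0.
Solving gives z = 5 or z = -5.
Check each candidate in the original equation:
  z = 5: sqrt(49) = 7, while z + 2 = 7 — valid.
  z = -5: sqrt(9) = 3, while z + 2 = -3 — extraneous.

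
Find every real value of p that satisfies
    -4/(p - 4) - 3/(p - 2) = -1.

p = 2.7251 or p = 10.2749

Multiply both sides by (p - 4)(p - 2):
-4(p - 2) - 3(p - 4) = -(p - 4)(p - 2).
Expand and collect terms: -p² + 13p - 28 = 0.
By the quadratic formula, p = (-13 ± √57) / -2, so p ≈ 2.7251 or p ≈ 10.2749.
Neither value makes a denominator zero (p ≠ 4, p ≠ 2), so both are valid.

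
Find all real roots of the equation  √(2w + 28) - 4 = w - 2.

w = 4

Isolate the radical: √(2w + 28) = w + 2.
Square both sides: 2w + 28 = (w + 2)².
Expand and rearrange: w² + 2w - 24 = 0.
Solving gives w = 4 or w = -6.
Check each candidate in the original equation:
  w = 4: √(36) = 6, while w + 2 = 6 — valid.
  w = -6: √(16) = 4, while w + 2 = -4 — extraneous.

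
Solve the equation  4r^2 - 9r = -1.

Rearrange to standard form: 4r^2 - 9r + 1 = 0.
Discriminant: (-9)^2 - 4*4*1 = 65.
Quadratic formula: r = (9 +/- sqrt(65)) / 8.
So r = sqrt(65)/8 + 9/8 ~= 2.1328 or r = 9/8 - sqrt(65)/8 ~= 0.1172.

r = 0.1172 or r = 2.1328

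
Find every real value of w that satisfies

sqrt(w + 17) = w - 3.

w = 8

Square both sides: w + 17 = (w - 3)^2.
Expand and rearrange: w^2 - 7w - 8 = 0.
Solving gives w = 8 or w = -1.
Check each candidate in the original equation:
  w = 8: sqrt(25) = 5, while w - 3 = 5 — valid.
  w = -1: sqrt(16) = 4, while w - 3 = -4 — extraneous.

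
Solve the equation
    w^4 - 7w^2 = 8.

w = -2.8284 or w = 2.8284

Let u = w^2. The equation becomes u^2 - 7u - 8 = 0.
Factor: (u + 1)(u - 8) = 0, so u = -1 or u = 8.
w^2 = -1 < 0 has no real solution.
w^2 = 8 gives w = +/-2*sqrt(2) ~= +/-2.8284.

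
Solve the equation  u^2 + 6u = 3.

Rearrange to standard form: u^2 + 6u - 3 = 0.
Discriminant: (6)^2 - 4*1*(-3) = 48.
Quadratic formula: u = (-6 +/- sqrt(48)) / 2.
So u = -3 + 2*sqrt(3) ~= 0.4641 or u = -2*sqrt(3) - 3 ~= -6.4641.

u = -6.4641 or u = 0.4641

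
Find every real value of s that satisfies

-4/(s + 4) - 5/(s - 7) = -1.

s = -1.4833 or s = 13.4833

Multiply both sides by (s + 4)(s - 7):
-4(s - 7) - 5(s + 4) = -(s + 4)(s - 7).
Expand and collect terms: -s² + 12s + 20 = 0.
By the quadratic formula, s = (-12 ± √224) / -2, so s ≈ -1.4833 or s ≈ 13.4833.
Neither value makes a denominator zero (s ≠ -4, s ≠ 7), so both are valid.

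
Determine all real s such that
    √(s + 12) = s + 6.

Square both sides: s + 12 = (s + 6)².
Expand and rearrange: s² + 11s + 24 = 0.
Solving gives s = -3 or s = -8.
Check each candidate in the original equation:
  s = -3: √(9) = 3, while s + 6 = 3 — valid.
  s = -8: √(4) = 2, while s + 6 = -2 — extraneous.

s = -3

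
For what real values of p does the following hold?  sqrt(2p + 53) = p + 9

Square both sides: 2p + 53 = (p + 9)^2.
Expand and rearrange: p^2 + 16p + 28 = 0.
Solving gives p = -2 or p = -14.
Check each candidate in the original equation:
  p = -2: sqrt(49) = 7, while p + 9 = 7 — valid.
  p = -14: sqrt(25) = 5, while p + 9 = -5 — extraneous.

p = -2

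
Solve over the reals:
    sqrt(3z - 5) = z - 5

z = 10

Square both sides: 3z - 5 = (z - 5)^2.
Expand and rearrange: z^2 - 13z + 30 = 0.
Solving gives z = 10 or z = 3.
Check each candidate in the original equation:
  z = 10: sqrt(25) = 5, while z - 5 = 5 — valid.
  z = 3: sqrt(4) = 2, while z - 5 = -2 — extraneous.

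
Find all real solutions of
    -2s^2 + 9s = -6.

Rearrange to standard form: -2s^2 + 9s + 6 = 0.
Discriminant: (9)^2 - 4*(-2)*6 = 129.
Quadratic formula: s = (-9 +/- sqrt(129)) / (-4).
So s = 9/4 - sqrt(129)/4 ~= -0.5895 or s = 9/4 + sqrt(129)/4 ~= 5.0895.

s = -0.5895 or s = 5.0895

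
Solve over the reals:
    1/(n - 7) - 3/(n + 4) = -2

n = -2.4159 or n = 6.4159

Multiply both sides by (n - 7)(n + 4):
(n + 4) - 3(n - 7) = -2(n - 7)(n + 4).
Expand and collect terms: -2n^2 + 8n + 31 = 0.
By the quadratic formula, n = (-8 +/- sqrt(312)) / -4, so n ~= -2.4159 or n ~= 6.4159.
Neither value makes a denominator zero (n != 7, n != -4), so both are valid.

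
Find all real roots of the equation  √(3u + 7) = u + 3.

u = -2 or u = -1

Square both sides: 3u + 7 = (u + 3)².
Expand and rearrange: u² + 3u + 2 = 0.
Solving gives u = -1 or u = -2.
Check each candidate in the original equation:
  u = -1: √(4) = 2, while u + 3 = 2 — valid.
  u = -2: √(1) = 1, while u + 3 = 1 — valid.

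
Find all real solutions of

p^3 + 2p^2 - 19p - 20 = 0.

Possible rational roots are divisors of -20. Testing p = 4 gives 0, so (p - 4) is a factor.
Divide: p^3 + 2p^2 - 19p - 20 = (p - 4)(p^2 + 6p + 5).
Factor the quadratic: p = -1 or p = -5.

p = -5 or p = -1 or p = 4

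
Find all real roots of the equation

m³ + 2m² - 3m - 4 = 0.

m = -2.5616 or m = -1 or m = 1.5616

Possible rational roots are divisors of -4. Testing m = -1 gives 0, so (m + 1) is a factor.
Divide: m³ + 2m² - 3m - 4 = (m + 1)(m² + m - 4).
Apply the quadratic formula to m² + m - 4 = 0: m = (-1 ± √17)/2, i.e. m ≈ 1.5616 or m ≈ -2.5616.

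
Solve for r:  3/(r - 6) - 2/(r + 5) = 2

Multiply both sides by (r - 6)(r + 5):
3(r + 5) - 2(r - 6) = 2(r - 6)(r + 5).
Expand and collect terms: 2r^2 - 3r - 87 = 0.
By the quadratic formula, r = (3 +/- sqrt(705)) / 4, so r ~= 7.388 or r ~= -5.888.
Neither value makes a denominator zero (r != 6, r != -5), so both are valid.

r = -5.888 or r = 7.388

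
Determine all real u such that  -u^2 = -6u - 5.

u = -0.7417 or u = 6.7417

Rearrange to standard form: -u^2 + 6u + 5 = 0.
Discriminant: (6)^2 - 4*(-1)*5 = 56.
Quadratic formula: u = (-6 +/- sqrt(56)) / (-2).
So u = 3 - sqrt(14) ~= -0.7417 or u = 3 + sqrt(14) ~= 6.7417.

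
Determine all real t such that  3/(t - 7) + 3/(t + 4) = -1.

Multiply both sides by (t - 7)(t + 4):
3(t + 4) + 3(t - 7) = -(t - 7)(t + 4).
Expand and collect terms: -t^2 - 3t + 37 = 0.
By the quadratic formula, t = (3 +/- sqrt(157)) / -2, so t ~= -7.765 or t ~= 4.765.
Neither value makes a denominator zero (t != 7, t != -4), so both are valid.

t = -7.765 or t = 4.765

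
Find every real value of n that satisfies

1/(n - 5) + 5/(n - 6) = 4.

n = 5.1044 or n = 7.3956

Multiply both sides by (n - 5)(n - 6):
(n - 6) + 5(n - 5) = 4(n - 5)(n - 6).
Expand and collect terms: 4n² - 50n + 151 = 0.
By the quadratic formula, n = (50 ± √84) / 8, so n ≈ 7.3956 or n ≈ 5.1044.
Neither value makes a denominator zero (n ≠ 5, n ≠ 6), so both are valid.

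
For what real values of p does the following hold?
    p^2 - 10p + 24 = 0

p = 4 or p = 6

Factor: (p - 6)(p - 4) = 0.
So p = 6 or p = 4.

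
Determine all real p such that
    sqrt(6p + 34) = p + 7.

Square both sides: 6p + 34 = (p + 7)^2.
Expand and rearrange: p^2 + 8p + 15 = 0.
Solving gives p = -3 or p = -5.
Check each candidate in the original equation:
  p = -3: sqrt(16) = 4, while p + 7 = 4 — valid.
  p = -5: sqrt(4) = 2, while p + 7 = 2 — valid.

p = -5 or p = -3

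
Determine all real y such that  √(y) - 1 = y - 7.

Isolate the radical: √(y) = y - 6.
Square both sides: y = (y - 6)².
Expand and rearrange: y² - 13y + 36 = 0.
Solving gives y = 9 or y = 4.
Check each candidate in the original equation:
  y = 9: √(9) = 3, while y - 6 = 3 — valid.
  y = 4: √(4) = 2, while y - 6 = -2 — extraneous.

y = 9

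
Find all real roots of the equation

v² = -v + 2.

v = -2 or v = 1

Bring every term to one side: v² + v - 2 = 0.
Factor: (v + 2)(v - 1) = 0.
So v = -2 or v = 1.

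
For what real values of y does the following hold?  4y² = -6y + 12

y = -2.6375 or y = 1.1375

Rearrange to standard form: 4y² + 6y - 12 = 0.
Discriminant: (6)² − 4·4·(-12) = 228.
Quadratic formula: y = (-6 ± √228) / 8.
So y = -3/4 + √(57)/4 ≈ 1.1375 or y = -√(57)/4 - 3/4 ≈ -2.6375.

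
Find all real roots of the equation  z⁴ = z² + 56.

z = -2.8284 or z = 2.8284

Let u = z². The equation becomes u² - u - 56 = 0.
Factor: (u - 8)(u + 7) = 0, so u = 8 or u = -7.
z² = 8 gives z = ±2·√(2) ≈ ±2.8284.
z² = -7 < 0 has no real solution.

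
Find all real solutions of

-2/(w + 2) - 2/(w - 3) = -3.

Multiply both sides by (w + 2)(w - 3):
-2(w - 3) - 2(w + 2) = -3(w + 2)(w - 3).
Expand and collect terms: -3w^2 + 7w + 16 = 0.
By the quadratic formula, w = (-7 +/- sqrt(241)) / -6, so w ~= -1.4207 or w ~= 3.754.
Neither value makes a denominator zero (w != -2, w != 3), so both are valid.

w = -1.4207 or w = 3.754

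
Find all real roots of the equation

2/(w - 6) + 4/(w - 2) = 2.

w = 3.4384 or w = 7.5616

Multiply both sides by (w - 6)(w - 2):
2(w - 2) + 4(w - 6) = 2(w - 6)(w - 2).
Expand and collect terms: 2w² - 22w + 52 = 0.
By the quadratic formula, w = (22 ± √68) / 4, so w ≈ 7.5616 or w ≈ 3.4384.
Neither value makes a denominator zero (w ≠ 6, w ≠ 2), so both are valid.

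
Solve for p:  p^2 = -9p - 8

p = -8 or p = -1

Bring every term to one side: p^2 + 9p + 8 = 0.
Factor: (p + 1)(p + 8) = 0.
So p = -1 or p = -8.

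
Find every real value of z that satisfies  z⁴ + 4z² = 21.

z = -1.7321 or z = 1.7321

Let u = z². The equation becomes u² + 4u - 21 = 0.
Factor: (u - 3)(u + 7) = 0, so u = 3 or u = -7.
z² = 3 gives z = ±√(3) ≈ ±1.7321.
z² = -7 < 0 has no real solution.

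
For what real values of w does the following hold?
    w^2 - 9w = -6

w = 0.7251 or w = 8.2749

Rearrange to standard form: w^2 - 9w + 6 = 0.
Discriminant: (-9)^2 - 4*1*6 = 57.
Quadratic formula: w = (9 +/- sqrt(57)) / 2.
So w = sqrt(57)/2 + 9/2 ~= 8.2749 or w = 9/2 - sqrt(57)/2 ~= 0.7251.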